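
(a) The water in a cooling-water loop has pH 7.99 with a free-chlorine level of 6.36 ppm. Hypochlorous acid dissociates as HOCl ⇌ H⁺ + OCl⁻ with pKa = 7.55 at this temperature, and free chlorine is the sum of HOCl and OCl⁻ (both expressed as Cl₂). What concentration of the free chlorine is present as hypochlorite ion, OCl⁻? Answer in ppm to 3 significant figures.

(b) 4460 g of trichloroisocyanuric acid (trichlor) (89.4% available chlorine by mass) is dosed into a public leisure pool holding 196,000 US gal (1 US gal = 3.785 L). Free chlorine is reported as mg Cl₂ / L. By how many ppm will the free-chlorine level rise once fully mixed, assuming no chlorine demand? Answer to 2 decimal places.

(a) [OCl⁻]/[HOCl] = 10^(pH − pKa) = 10^(7.99 − 7.55) = 10^0.44 = 2.754.
(a) Fraction as HOCl = 1 / (1 + 2.754) = 0.2664.
(a) OCl⁻ = (1 − 0.2664) × 6.36 ppm = 4.666 ppm.

(b) Volume: 196,000 US gal × 3.785 L/gal = 741,860 L.
(b) Available chlorine delivered: 4460 g × 0.894 = 3987 g as Cl₂.
(b) Concentration rise: 3987 g / 741,860 L = 5.375 mg/L = 5.37 ppm.

(a) 4.67 ppm; (b) 5.37 ppm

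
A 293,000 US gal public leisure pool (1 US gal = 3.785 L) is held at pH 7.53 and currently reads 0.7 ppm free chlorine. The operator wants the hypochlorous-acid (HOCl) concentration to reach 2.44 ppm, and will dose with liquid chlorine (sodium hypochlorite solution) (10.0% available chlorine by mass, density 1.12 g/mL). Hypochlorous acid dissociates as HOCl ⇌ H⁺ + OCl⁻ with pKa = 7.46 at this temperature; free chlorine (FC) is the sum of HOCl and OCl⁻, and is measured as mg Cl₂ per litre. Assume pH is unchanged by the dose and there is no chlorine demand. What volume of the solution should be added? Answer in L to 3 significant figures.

Volume: 293,000 US gal × 3.785 L/gal = 1,109,005 L.
[OCl⁻]/[HOCl] = 10^(pH − pKa) = 10^(7.53 − 7.46) = 1.175; fraction as HOCl = 1/(1 + 1.175) = 0.4598.
Free chlorine required for 2.44 ppm HOCl: 2.44 / 0.4598 = 5.307 ppm.
FC to add: 5.307 − 0.7 = 4.607 mg/L as Cl₂.
Cl₂ equivalent: 4.607 mg/L × 1,109,005 L = 5109 g.
Product at 10.0% available Cl: 5109 / 0.1 = 51,090 g.
Volume: 51,090 g ÷ 1.12 g/mL = 45,620 mL.

45.6 L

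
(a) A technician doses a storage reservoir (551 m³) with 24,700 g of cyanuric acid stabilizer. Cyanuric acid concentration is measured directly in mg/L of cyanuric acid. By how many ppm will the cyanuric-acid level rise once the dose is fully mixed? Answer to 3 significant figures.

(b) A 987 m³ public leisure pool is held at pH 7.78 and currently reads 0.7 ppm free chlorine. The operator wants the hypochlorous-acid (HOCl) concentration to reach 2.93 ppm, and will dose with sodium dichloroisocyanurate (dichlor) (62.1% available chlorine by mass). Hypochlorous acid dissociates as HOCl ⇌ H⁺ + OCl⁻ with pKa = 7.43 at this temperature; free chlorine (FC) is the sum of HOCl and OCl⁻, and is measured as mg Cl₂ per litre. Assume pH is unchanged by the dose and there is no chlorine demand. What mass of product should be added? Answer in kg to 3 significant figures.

(a) Volume: 551 m³ = 551,000 L.
(a) Rise: 24,700 g / 551,000 L × 1000 = 44.83 mg/L.

(b) Volume: 987 m³ = 987,000 L.
(b) [OCl⁻]/[HOCl] = 10^(pH − pKa) = 10^(7.78 − 7.43) = 2.239; fraction as HOCl = 1/(1 + 2.239) = 0.3088.
(b) Free chlorine required for 2.93 ppm HOCl: 2.93 / 0.3088 = 9.489 ppm.
(b) FC to add: 9.489 − 0.7 = 8.789 mg/L as Cl₂.
(b) Cl₂ equivalent: 8.789 mg/L × 987,000 L = 8675 g.
(b) Product at 62.1% available Cl: 8675 / 0.621 = 13,970 g.

(a) 44.8 ppm; (b) 14.0 kg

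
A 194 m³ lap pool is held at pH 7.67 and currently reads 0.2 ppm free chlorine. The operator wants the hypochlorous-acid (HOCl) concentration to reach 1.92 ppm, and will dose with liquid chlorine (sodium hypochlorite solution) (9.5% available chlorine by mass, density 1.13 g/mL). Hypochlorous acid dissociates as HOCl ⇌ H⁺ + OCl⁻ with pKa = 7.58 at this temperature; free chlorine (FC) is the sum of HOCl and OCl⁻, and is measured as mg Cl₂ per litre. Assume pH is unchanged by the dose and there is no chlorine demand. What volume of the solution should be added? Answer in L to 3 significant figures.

7.38 L

Volume: 194 m³ = 194,000 L.
[OCl⁻]/[HOCl] = 10^(pH − pKa) = 10^(7.67 − 7.58) = 1.23; fraction as HOCl = 1/(1 + 1.23) = 0.4484.
Free chlorine required for 1.92 ppm HOCl: 1.92 / 0.4484 = 4.282 ppm.
FC to add: 4.282 − 0.2 = 4.082 mg/L as Cl₂.
Cl₂ equivalent: 4.082 mg/L × 194,000 L = 791.9 g.
Product at 9.5% available Cl: 791.9 / 0.095 = 8336 g.
Volume: 8336 g ÷ 1.13 g/mL = 7377 mL.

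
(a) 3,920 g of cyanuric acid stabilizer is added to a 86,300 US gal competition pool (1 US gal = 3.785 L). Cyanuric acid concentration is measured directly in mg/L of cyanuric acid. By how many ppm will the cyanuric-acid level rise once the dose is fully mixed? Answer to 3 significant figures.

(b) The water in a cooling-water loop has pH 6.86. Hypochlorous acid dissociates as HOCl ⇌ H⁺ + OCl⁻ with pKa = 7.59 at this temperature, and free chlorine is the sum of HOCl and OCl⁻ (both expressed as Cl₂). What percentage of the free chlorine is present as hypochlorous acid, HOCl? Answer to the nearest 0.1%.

(a) Volume: 86,300 US gal × 3.785 L/gal = 326,646 L.
(a) Rise: 3,920 g / 326,646 L × 1000 = 12 mg/L.

(b) [OCl⁻]/[HOCl] = 10^(pH − pKa) = 10^(6.86 − 7.59) = 10^-0.73 = 0.1862.
(b) Fraction as HOCl = 1 / (1 + 0.1862) = 0.843.

(a) 12.0 ppm; (b) 84.3%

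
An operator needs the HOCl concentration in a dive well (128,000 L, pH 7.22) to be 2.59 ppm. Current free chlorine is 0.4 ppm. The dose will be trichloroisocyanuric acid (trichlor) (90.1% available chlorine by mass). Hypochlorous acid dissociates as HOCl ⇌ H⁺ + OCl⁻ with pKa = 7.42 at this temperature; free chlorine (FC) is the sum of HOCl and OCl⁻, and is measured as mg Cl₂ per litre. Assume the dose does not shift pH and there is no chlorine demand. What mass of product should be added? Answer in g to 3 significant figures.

[OCl⁻]/[HOCl] = 10^(pH − pKa) = 10^(7.22 − 7.42) = 0.631; fraction as HOCl = 1/(1 + 0.631) = 0.6131.
Free chlorine required for 2.59 ppm HOCl: 2.59 / 0.6131 = 4.224 ppm.
FC to add: 4.224 − 0.4 = 3.824 mg/L as Cl₂.
Cl₂ equivalent: 3.824 mg/L × 128,000 L = 489.5 g.
Product at 90.1% available Cl: 489.5 / 0.901 = 543.3 g.

543 g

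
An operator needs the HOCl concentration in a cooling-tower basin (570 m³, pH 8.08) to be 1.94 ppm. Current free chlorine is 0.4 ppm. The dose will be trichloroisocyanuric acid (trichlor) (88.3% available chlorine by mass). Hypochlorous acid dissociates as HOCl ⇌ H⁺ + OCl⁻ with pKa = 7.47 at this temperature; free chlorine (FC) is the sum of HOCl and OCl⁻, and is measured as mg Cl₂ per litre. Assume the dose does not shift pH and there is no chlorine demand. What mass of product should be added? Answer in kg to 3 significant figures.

Volume: 570 m³ = 570,000 L.
[OCl⁻]/[HOCl] = 10^(pH − pKa) = 10^(8.08 − 7.47) = 4.074; fraction as HOCl = 1/(1 + 4.074) = 0.1971.
Free chlorine required for 1.94 ppm HOCl: 1.94 / 0.1971 = 9.843 ppm.
FC to add: 9.843 − 0.4 = 9.443 mg/L as Cl₂.
Cl₂ equivalent: 9.443 mg/L × 570,000 L = 5383 g.
Product at 88.3% available Cl: 5383 / 0.883 = 6096 g.

6.10 kg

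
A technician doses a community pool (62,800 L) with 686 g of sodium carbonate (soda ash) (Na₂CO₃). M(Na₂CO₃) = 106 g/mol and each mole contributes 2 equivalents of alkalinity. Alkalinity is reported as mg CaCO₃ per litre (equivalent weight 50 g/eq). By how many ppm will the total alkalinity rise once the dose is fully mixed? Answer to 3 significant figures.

10.3 ppm

Moles of Na₂CO₃: 686 g ÷ 106 g/mol = 6.472 mol → 12.94 eq of alkalinity.
As CaCO₃: 12.94 eq × 50 g/eq = 647.2 g.
Rise: 647.2 g / 62,800 L × 1000 = 10.31 mg/L.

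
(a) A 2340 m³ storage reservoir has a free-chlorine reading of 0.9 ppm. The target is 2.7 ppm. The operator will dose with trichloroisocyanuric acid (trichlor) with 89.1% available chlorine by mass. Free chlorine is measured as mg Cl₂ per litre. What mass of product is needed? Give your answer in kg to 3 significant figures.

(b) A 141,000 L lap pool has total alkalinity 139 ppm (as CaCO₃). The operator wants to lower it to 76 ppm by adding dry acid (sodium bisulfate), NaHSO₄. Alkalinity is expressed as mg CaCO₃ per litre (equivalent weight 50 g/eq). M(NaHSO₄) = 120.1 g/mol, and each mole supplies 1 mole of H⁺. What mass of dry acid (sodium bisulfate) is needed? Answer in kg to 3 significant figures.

(a) 4.73 kg; (b) 21.3 kg

(a) Volume: 2340 m³ = 2,340,000 L.
(a) Chlorine deficit: 2.7 − 0.9 = 1.8 ppm = 1.8 mg/L as Cl₂.
(a) Cl₂ equivalent needed: 1.8 mg/L × 2,340,000 L = 4,212,000 mg = 4212 g.
(a) Product at 89.1% available chlorine: 4212 / 0.891 = 4727 g.

(b) Alkalinity to neutralize: (139 − 76) = 63 mg/L as CaCO₃ × 141,000 L = 8883 g as CaCO₃.
(b) Equivalents of H⁺ required: 8883 ÷ 50 g/eq = 177.7 eq = 177.7 mol NaHSO₄.
(b) Mass of NaHSO₄: 177.7 × 120.1 = 21,340 g.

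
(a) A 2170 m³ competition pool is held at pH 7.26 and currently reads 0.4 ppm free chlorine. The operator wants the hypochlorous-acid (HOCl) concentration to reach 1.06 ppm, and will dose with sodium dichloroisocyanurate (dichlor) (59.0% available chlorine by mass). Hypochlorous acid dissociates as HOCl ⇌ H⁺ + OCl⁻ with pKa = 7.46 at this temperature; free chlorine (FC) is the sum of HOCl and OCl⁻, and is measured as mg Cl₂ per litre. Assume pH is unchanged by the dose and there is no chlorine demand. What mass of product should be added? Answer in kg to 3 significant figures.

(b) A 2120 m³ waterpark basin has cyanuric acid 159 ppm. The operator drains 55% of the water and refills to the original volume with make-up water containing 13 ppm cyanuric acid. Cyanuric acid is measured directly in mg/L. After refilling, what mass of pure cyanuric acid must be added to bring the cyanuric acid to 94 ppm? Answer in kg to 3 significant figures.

(a) 4.89 kg; (b) 32.4 kg

(a) Volume: 2170 m³ = 2,170,000 L.
(a) [OCl⁻]/[HOCl] = 10^(pH − pKa) = 10^(7.26 − 7.46) = 0.631; fraction as HOCl = 1/(1 + 0.631) = 0.6131.
(a) Free chlorine required for 1.06 ppm HOCl: 1.06 / 0.6131 = 1.729 ppm.
(a) FC to add: 1.729 − 0.4 = 1.329 mg/L as Cl₂.
(a) Cl₂ equivalent: 1.329 mg/L × 2,170,000 L = 2884 g.
(a) Product at 59.0% available Cl: 2884 / 0.59 = 4887 g.

(b) Volume: 2120 m³ = 2,120,000 L.
(b) After draining 55% and refilling: 159 × 0.45 + 13 × 0.55 = 78.7 ppm.
(b) Deficit to target: 94 − 78.7 = 15.3 mg/L.
(b) Mass: 15.3 mg/L × 2,120,000 L = 32,440 g cyanuric acid.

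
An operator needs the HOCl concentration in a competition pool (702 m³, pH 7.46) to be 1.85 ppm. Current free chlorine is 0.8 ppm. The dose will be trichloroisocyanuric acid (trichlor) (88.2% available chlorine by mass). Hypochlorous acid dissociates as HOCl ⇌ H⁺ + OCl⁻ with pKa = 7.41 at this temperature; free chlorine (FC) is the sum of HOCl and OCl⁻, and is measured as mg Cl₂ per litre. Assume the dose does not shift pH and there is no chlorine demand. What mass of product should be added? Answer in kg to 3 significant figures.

2.49 kg

Volume: 702 m³ = 702,000 L.
[OCl⁻]/[HOCl] = 10^(pH − pKa) = 10^(7.46 − 7.41) = 1.122; fraction as HOCl = 1/(1 + 1.122) = 0.4712.
Free chlorine required for 1.85 ppm HOCl: 1.85 / 0.4712 = 3.926 ppm.
FC to add: 3.926 − 0.8 = 3.126 mg/L as Cl₂.
Cl₂ equivalent: 3.126 mg/L × 702,000 L = 2194 g.
Product at 88.2% available Cl: 2194 / 0.882 = 2488 g.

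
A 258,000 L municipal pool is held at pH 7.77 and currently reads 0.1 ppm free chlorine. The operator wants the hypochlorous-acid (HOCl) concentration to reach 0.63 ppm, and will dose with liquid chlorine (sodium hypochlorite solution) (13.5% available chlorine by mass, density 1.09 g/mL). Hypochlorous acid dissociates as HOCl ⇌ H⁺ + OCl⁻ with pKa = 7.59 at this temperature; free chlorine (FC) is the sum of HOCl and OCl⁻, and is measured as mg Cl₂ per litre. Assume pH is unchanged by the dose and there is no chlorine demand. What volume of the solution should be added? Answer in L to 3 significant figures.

2.60 L

[OCl⁻]/[HOCl] = 10^(pH − pKa) = 10^(7.77 − 7.59) = 1.514; fraction as HOCl = 1/(1 + 1.514) = 0.3978.
Free chlorine required for 0.63 ppm HOCl: 0.63 / 0.3978 = 1.584 ppm.
FC to add: 1.584 − 0.1 = 1.484 mg/L as Cl₂.
Cl₂ equivalent: 1.484 mg/L × 258,000 L = 382.8 g.
Product at 13.5% available Cl: 382.8 / 0.135 = 2835 g.
Volume: 2835 g ÷ 1.09 g/mL = 2601 mL.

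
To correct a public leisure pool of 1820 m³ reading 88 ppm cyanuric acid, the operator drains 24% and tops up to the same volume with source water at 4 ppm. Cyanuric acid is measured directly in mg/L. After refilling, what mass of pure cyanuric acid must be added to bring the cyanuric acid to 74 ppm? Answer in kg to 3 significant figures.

11.2 kg

Volume: 1820 m³ = 1,820,000 L.
After draining 24% and refilling: 88 × 0.76 + 4 × 0.24 = 67.84 ppm.
Deficit to target: 74 − 67.84 = 6.16 mg/L.
Mass: 6.16 mg/L × 1,820,000 L = 11,210 g cyanuric acid.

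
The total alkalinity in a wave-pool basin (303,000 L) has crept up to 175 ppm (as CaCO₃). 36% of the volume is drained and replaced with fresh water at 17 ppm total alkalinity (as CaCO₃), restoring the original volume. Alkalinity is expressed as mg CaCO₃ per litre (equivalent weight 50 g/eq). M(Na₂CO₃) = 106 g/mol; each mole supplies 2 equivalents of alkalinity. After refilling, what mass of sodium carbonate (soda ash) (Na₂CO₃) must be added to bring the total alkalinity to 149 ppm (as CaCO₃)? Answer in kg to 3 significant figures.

9.92 kg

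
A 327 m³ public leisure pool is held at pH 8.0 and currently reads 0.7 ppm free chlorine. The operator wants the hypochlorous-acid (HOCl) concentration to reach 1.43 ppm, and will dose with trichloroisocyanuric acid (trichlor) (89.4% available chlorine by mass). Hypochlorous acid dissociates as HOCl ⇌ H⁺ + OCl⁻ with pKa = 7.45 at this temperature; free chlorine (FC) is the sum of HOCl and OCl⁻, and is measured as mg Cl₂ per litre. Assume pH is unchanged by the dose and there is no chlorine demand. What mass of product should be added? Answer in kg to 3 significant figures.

2.12 kg

Volume: 327 m³ = 327,000 L.
[OCl⁻]/[HOCl] = 10^(pH − pKa) = 10^(8.0 − 7.45) = 3.548; fraction as HOCl = 1/(1 + 3.548) = 0.2199.
Free chlorine required for 1.43 ppm HOCl: 1.43 / 0.2199 = 6.504 ppm.
FC to add: 6.504 − 0.7 = 5.804 mg/L as Cl₂.
Cl₂ equivalent: 5.804 mg/L × 327,000 L = 1898 g.
Product at 89.4% available Cl: 1898 / 0.894 = 2123 g.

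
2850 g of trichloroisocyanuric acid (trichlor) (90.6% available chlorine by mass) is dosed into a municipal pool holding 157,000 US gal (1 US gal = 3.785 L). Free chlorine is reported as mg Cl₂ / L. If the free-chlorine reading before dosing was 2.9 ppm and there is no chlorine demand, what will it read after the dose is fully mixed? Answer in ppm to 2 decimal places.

7.25 ppm

Volume: 157,000 US gal × 3.785 L/gal = 594,245 L.
Available chlorine delivered: 2850 g × 0.906 = 2582 g as Cl₂.
Concentration rise: 2582 g / 594,245 L = 4.345 mg/L = 4.35 ppm.
Final FC: 2.9 + 4.35 = 7.25 ppm.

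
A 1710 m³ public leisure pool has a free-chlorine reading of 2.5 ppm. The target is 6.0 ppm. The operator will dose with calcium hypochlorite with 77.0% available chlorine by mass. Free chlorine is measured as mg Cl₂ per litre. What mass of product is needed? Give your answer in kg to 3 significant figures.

Volume: 1710 m³ = 1,710,000 L.
Chlorine deficit: 6.0 − 2.5 = 3.5 ppm = 3.5 mg/L as Cl₂.
Cl₂ equivalent needed: 3.5 mg/L × 1,710,000 L = 5,985,000 mg = 5985 g.
Product at 77.0% available chlorine: 5985 / 0.77 = 7773 g.

7.77 kg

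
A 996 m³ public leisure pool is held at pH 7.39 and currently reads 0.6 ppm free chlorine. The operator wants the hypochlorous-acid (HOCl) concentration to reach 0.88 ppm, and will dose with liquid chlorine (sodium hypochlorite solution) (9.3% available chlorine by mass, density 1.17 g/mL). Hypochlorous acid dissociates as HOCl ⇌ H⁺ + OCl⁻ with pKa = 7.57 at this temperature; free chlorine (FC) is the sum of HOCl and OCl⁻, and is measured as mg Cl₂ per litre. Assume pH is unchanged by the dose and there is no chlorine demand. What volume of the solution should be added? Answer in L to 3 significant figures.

7.88 L

Volume: 996 m³ = 996,000 L.
[OCl⁻]/[HOCl] = 10^(pH − pKa) = 10^(7.39 − 7.57) = 0.6607; fraction as HOCl = 1/(1 + 0.6607) = 0.6022.
Free chlorine required for 0.88 ppm HOCl: 0.88 / 0.6022 = 1.461 ppm.
FC to add: 1.461 − 0.6 = 0.8614 mg/L as Cl₂.
Cl₂ equivalent: 0.8614 mg/L × 996,000 L = 858 g.
Product at 9.3% available Cl: 858 / 0.093 = 9225 g.
Volume: 9225 g ÷ 1.17 g/mL = 7885 mL.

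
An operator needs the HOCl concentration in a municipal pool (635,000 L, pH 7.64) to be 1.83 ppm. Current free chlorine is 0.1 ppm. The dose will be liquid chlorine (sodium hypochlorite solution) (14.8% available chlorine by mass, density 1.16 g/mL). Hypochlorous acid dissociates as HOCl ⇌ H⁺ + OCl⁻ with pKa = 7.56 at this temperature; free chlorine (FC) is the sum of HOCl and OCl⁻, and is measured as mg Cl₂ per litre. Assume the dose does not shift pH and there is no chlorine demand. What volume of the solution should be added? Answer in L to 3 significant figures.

14.5 L

[OCl⁻]/[HOCl] = 10^(pH − pKa) = 10^(7.64 − 7.56) = 1.202; fraction as HOCl = 1/(1 + 1.202) = 0.4541.
Free chlorine required for 1.83 ppm HOCl: 1.83 / 0.4541 = 4.03 ppm.
FC to add: 4.03 − 0.1 = 3.93 mg/L as Cl₂.
Cl₂ equivalent: 3.93 mg/L × 635,000 L = 2496 g.
Product at 14.8% available Cl: 2496 / 0.148 = 16,860 g.
Volume: 16,860 g ÷ 1.16 g/mL = 14,540 mL.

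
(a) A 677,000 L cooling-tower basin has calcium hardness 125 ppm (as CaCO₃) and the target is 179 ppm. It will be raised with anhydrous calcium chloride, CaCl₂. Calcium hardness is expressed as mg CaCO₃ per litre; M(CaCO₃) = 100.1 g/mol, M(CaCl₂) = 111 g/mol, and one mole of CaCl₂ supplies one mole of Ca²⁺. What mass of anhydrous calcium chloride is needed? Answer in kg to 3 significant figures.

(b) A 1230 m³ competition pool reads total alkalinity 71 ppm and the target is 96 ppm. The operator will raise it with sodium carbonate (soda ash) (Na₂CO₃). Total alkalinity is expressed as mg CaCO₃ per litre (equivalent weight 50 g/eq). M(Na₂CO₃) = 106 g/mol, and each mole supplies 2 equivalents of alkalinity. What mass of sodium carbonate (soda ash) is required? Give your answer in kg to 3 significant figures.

(a) Hardness to add: (179 − 125) = 54 mg/L as CaCO₃ × 677,000 L = 36,560 g as CaCO₃.
(a) Moles of Ca²⁺ (1 mol Ca²⁺ ≡ 1 mol CaCO₃): 36,560 / 100.1 g/mol = 365.2 mol.
(a) Mass of CaCl₂: 365.2 × 111 = 40,540 g.

(b) Volume: 1230 m³ = 1,230,000 L.
(b) Alkalinity to add: (96 − 71) = 25 mg/L as CaCO₃ × 1,230,000 L = 30,750 g as CaCO₃.
(b) Equivalents: 30,750 g ÷ 50 g/eq = 615 eq.
(b) Each mole of Na₂CO₃ supplies 2 eq, so 615 / 2 = 307.5 mol.
(b) Mass: 307.5 mol × 106 g/mol = 32,600 g.

(a) 40.5 kg; (b) 32.6 kg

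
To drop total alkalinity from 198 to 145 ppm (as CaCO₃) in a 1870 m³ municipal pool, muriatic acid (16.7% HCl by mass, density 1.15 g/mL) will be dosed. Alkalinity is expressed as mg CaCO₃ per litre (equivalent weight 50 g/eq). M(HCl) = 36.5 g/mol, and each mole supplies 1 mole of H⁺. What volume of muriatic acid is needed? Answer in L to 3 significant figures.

Volume: 1870 m³ = 1,870,000 L.
Alkalinity to neutralize: (198 − 145) = 53 mg/L as CaCO₃ × 1,870,000 L = 99,110 g as CaCO₃.
Equivalents of H⁺ required: 99,110 ÷ 50 g/eq = 1982 eq = 1982 mol HCl.
Mass of HCl: 1982 × 36.5 = 72,350 g.
Mass of 16.7% solution: 72,350 / 0.167 = 433,200 g.
Volume: 433,200 g ÷ 1.15 g/mL = 376,700 mL.

377 L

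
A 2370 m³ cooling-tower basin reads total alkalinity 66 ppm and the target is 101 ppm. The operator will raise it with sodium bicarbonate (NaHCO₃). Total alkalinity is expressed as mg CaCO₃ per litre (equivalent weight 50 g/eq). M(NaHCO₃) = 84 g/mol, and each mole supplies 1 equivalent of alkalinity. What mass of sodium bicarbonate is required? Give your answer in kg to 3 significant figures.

139 kg

Volume: 2370 m³ = 2,370,000 L.
Alkalinity to add: (101 − 66) = 35 mg/L as CaCO₃ × 2,370,000 L = 82,950 g as CaCO₃.
Equivalents: 82,950 g ÷ 50 g/eq = 1659 eq.
NaHCO₃ supplies 1 eq per mole → 1659 mol.
Mass: 1659 mol × 84 g/mol = 139,400 g.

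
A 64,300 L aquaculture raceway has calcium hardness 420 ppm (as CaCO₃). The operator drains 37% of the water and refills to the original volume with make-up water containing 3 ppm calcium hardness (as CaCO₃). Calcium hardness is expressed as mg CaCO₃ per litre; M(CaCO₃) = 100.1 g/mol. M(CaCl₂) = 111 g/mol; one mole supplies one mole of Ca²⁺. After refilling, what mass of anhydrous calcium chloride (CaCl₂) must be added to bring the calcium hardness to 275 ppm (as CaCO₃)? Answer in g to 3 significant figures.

After draining 37% and refilling: 420 × 0.63 + 3 × 0.37 = 265.71 ppm.
Deficit to target: 275 − 265.71 = 9.29 mg/L.
As CaCO₃: 9.29 mg/L × 64,300 L = 597.3 g; ÷ 100.1 = 5.968 mol Ca²⁺.
Mass: 5.968 × 111 = 662.4 g.

662 g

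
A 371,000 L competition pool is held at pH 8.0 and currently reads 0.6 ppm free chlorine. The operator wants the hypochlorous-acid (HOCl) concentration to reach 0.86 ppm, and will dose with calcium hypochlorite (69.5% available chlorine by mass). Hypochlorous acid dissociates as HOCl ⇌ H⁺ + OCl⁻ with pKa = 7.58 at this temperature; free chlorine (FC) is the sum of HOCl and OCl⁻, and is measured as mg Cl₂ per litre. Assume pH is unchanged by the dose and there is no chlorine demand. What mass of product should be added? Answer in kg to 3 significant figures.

1.35 kg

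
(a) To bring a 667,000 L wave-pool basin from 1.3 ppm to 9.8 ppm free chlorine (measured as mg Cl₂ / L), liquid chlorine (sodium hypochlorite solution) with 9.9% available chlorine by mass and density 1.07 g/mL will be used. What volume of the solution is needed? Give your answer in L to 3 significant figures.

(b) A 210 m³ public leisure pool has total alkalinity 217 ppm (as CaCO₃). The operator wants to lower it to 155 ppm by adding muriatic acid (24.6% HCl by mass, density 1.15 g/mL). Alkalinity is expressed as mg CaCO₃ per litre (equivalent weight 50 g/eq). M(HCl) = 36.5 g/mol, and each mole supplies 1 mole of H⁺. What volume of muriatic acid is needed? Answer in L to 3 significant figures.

(a) 53.5 L; (b) 33.6 L

(a) Chlorine deficit: 9.8 − 1.3 = 8.5 ppm = 8.5 mg/L as Cl₂.
(a) Cl₂ equivalent needed: 8.5 mg/L × 667,000 L = 5,670,000 mg = 5670 g.
(a) Product at 9.9% available chlorine: 5670 / 0.099 = 57,270 g.
(a) Volume at density 1.07 g/mL: 57,270 g ÷ 1.07 g/mL = 53,520 mL.

(b) Volume: 210 m³ = 210,000 L.
(b) Alkalinity to neutralize: (217 − 155) = 62 mg/L as CaCO₃ × 210,000 L = 13,020 g as CaCO₃.
(b) Equivalents of H⁺ required: 13,020 ÷ 50 g/eq = 260.4 eq = 260.4 mol HCl.
(b) Mass of HCl: 260.4 × 36.5 = 9505 g.
(b) Mass of 24.6% solution: 9505 / 0.246 = 38,640 g.
(b) Volume: 38,640 g ÷ 1.15 g/mL = 33,600 mL.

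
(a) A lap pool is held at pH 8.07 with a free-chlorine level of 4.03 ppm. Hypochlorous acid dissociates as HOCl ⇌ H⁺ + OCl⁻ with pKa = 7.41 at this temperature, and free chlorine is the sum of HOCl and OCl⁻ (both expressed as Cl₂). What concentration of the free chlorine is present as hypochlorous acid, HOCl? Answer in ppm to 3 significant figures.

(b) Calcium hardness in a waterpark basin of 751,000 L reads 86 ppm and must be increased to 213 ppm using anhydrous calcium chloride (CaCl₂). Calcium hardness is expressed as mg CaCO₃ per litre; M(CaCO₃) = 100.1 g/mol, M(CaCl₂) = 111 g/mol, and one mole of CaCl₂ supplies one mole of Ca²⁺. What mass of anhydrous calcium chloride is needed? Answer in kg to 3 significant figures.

(a) 0.723 ppm; (b) 106 kg

(a) [OCl⁻]/[HOCl] = 10^(pH − pKa) = 10^(8.07 − 7.41) = 10^0.66 = 4.571.
(a) Fraction as HOCl = 1 / (1 + 4.571) = 0.1795.
(a) HOCl = 0.1795 × 4.03 ppm = 0.7234 ppm.

(b) Hardness to add: (213 − 86) = 127 mg/L as CaCO₃ × 751,000 L = 95,380 g as CaCO₃.
(b) Moles of Ca²⁺ (1 mol Ca²⁺ ≡ 1 mol CaCO₃): 95,380 / 100.1 g/mol = 952.8 mol.
(b) Mass of CaCl₂: 952.8 × 111 = 105,800 g.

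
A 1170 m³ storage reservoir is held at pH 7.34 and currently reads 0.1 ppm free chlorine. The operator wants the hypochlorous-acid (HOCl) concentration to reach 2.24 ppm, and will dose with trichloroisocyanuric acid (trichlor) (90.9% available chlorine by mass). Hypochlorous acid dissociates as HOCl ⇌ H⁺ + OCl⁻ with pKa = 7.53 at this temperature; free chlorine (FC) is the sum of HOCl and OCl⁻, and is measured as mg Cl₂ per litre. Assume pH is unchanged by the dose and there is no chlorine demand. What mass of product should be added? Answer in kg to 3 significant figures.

4.62 kg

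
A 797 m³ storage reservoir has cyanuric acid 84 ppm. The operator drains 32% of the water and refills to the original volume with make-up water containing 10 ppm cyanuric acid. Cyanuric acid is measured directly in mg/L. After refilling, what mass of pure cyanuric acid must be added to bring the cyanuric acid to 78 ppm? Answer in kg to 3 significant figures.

14.1 kg

Volume: 797 m³ = 797,000 L.
After draining 32% and refilling: 84 × 0.68 + 10 × 0.32 = 60.32 ppm.
Deficit to target: 78 − 60.32 = 17.68 mg/L.
Mass: 17.68 mg/L × 797,000 L = 14,090 g cyanuric acid.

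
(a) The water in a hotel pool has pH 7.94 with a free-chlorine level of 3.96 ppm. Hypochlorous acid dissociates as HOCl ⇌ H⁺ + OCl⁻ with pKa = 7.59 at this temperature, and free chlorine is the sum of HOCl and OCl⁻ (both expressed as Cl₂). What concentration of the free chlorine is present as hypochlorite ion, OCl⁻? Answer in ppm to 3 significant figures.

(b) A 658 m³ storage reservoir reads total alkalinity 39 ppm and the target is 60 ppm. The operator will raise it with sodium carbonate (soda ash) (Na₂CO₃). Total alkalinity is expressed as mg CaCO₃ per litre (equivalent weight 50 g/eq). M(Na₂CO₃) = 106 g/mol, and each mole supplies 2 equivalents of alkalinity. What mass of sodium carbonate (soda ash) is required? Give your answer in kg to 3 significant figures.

(a) 2.74 ppm; (b) 14.6 kg

(a) [OCl⁻]/[HOCl] = 10^(pH − pKa) = 10^(7.94 − 7.59) = 10^0.35 = 2.239.
(a) Fraction as HOCl = 1 / (1 + 2.239) = 0.3088.
(a) OCl⁻ = (1 − 0.3088) × 3.96 ppm = 2.737 ppm.

(b) Volume: 658 m³ = 658,000 L.
(b) Alkalinity to add: (60 − 39) = 21 mg/L as CaCO₃ × 658,000 L = 13,820 g as CaCO₃.
(b) Equivalents: 13,820 g ÷ 50 g/eq = 276.4 eq.
(b) Each mole of Na₂CO₃ supplies 2 eq, so 276.4 / 2 = 138.2 mol.
(b) Mass: 138.2 mol × 106 g/mol = 14,650 g.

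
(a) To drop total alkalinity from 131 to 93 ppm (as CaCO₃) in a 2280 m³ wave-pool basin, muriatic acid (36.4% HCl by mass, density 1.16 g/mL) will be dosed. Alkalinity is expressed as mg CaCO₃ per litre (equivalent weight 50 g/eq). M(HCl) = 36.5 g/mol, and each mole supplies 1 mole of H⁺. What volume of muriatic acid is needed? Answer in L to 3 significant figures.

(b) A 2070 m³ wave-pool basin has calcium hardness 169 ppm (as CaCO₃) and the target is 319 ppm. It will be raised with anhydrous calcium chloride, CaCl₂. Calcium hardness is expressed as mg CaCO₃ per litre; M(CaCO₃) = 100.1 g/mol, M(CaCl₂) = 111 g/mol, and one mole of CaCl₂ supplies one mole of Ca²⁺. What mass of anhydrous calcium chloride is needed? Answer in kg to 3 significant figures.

(a) Volume: 2280 m³ = 2,280,000 L.
(a) Alkalinity to neutralize: (131 − 93) = 38 mg/L as CaCO₃ × 2,280,000 L = 86,640 g as CaCO₃.
(a) Equivalents of H⁺ required: 86,640 ÷ 50 g/eq = 1733 eq = 1733 mol HCl.
(a) Mass of HCl: 1733 × 36.5 = 63,250 g.
(a) Mass of 36.4% solution: 63,250 / 0.364 = 173,800 g.
(a) Volume: 173,800 g ÷ 1.16 g/mL = 149,800 mL.

(b) Volume: 2070 m³ = 2,070,000 L.
(b) Hardness to add: (319 − 169) = 150 mg/L as CaCO₃ × 2,070,000 L = 310,500 g as CaCO₃.
(b) Moles of Ca²⁺ (1 mol Ca²⁺ ≡ 1 mol CaCO₃): 310,500 / 100.1 g/mol = 3102 mol.
(b) Mass of CaCl₂: 3102 × 111 = 344,300 g.

(a) 150 L; (b) 344 kg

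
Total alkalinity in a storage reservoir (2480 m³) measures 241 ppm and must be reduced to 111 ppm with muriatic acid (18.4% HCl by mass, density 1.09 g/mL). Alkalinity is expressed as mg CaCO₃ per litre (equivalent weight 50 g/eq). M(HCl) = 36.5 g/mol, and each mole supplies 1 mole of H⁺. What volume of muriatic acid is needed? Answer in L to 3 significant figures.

Volume: 2480 m³ = 2,480,000 L.
Alkalinity to neutralize: (241 − 111) = 130 mg/L as CaCO₃ × 2,480,000 L = 322,400 g as CaCO₃.
Equivalents of H⁺ required: 322,400 ÷ 50 g/eq = 6448 eq = 6448 mol HCl.
Mass of HCl: 6448 × 36.5 = 235,400 g.
Mass of 18.4% solution: 235,400 / 0.184 = 1,279,000 g.
Volume: 1,279,000 g ÷ 1.09 g/mL = 1,173,000 mL.

1,170 L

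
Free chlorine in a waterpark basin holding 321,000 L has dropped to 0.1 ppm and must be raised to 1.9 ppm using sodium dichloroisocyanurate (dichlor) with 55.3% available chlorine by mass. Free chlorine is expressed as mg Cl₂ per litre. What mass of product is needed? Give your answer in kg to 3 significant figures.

Chlorine deficit: 1.9 − 0.1 = 1.8 ppm = 1.8 mg/L as Cl₂.
Cl₂ equivalent needed: 1.8 mg/L × 321,000 L = 577,800 mg = 577.8 g.
Product at 55.3% available chlorine: 577.8 / 0.553 = 1045 g.

1.04 kg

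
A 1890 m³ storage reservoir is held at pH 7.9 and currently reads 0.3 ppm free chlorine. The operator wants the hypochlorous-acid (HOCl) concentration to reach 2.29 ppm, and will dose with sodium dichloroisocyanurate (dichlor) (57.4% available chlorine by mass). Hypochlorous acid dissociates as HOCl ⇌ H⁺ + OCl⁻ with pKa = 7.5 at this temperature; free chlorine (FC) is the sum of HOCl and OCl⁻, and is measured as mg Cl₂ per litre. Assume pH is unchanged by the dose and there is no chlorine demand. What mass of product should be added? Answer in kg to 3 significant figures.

Volume: 1890 m³ = 1,890,000 L.
[OCl⁻]/[HOCl] = 10^(pH − pKa) = 10^(7.9 − 7.5) = 2.512; fraction as HOCl = 1/(1 + 2.512) = 0.2847.
Free chlorine required for 2.29 ppm HOCl: 2.29 / 0.2847 = 8.042 ppm.
FC to add: 8.042 − 0.3 = 7.742 mg/L as Cl₂.
Cl₂ equivalent: 7.742 mg/L × 1,890,000 L = 14,630 g.
Product at 57.4% available Cl: 14,630 / 0.574 = 25,490 g.

25.5 kg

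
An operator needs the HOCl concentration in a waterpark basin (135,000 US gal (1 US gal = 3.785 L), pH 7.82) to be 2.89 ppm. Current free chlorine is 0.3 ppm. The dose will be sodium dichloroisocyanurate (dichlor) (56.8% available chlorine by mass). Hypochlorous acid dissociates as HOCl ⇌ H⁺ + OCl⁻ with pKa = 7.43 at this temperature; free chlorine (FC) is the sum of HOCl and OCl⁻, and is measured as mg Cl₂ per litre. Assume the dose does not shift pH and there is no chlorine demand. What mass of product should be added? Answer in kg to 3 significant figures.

8.71 kg

Volume: 135,000 US gal × 3.785 L/gal = 510,975 L.
[OCl⁻]/[HOCl] = 10^(pH − pKa) = 10^(7.82 − 7.43) = 2.455; fraction as HOCl = 1/(1 + 2.455) = 0.2895.
Free chlorine required for 2.89 ppm HOCl: 2.89 / 0.2895 = 9.984 ppm.
FC to add: 9.984 − 0.3 = 9.684 mg/L as Cl₂.
Cl₂ equivalent: 9.684 mg/L × 510,975 L = 4948 g.
Product at 56.8% available Cl: 4948 / 0.568 = 8712 g.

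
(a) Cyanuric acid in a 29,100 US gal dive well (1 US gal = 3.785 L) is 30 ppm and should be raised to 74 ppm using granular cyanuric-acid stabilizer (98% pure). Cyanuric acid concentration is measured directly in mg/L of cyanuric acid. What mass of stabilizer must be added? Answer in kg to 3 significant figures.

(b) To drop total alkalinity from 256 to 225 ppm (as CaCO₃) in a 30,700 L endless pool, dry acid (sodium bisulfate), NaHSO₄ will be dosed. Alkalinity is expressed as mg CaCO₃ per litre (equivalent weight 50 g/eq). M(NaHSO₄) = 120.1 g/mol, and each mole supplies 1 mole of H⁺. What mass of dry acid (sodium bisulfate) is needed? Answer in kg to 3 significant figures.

(a) 4.95 kg; (b) 2.29 kg

(a) Volume: 29,100 US gal × 3.785 L/gal = 110,144 L.
(a) CYA to add: (74 − 30) = 44 mg/L × 110,144 L = 4846 g cyanuric acid.
(a) At 98% purity: 4846 / 0.98 = 4945 g product.

(b) Alkalinity to neutralize: (256 − 225) = 31 mg/L as CaCO₃ × 30,700 L = 951.7 g as CaCO₃.
(b) Equivalents of H⁺ required: 951.7 ÷ 50 g/eq = 19.03 eq = 19.03 mol NaHSO₄.
(b) Mass of NaHSO₄: 19.03 × 120.1 = 2286 g.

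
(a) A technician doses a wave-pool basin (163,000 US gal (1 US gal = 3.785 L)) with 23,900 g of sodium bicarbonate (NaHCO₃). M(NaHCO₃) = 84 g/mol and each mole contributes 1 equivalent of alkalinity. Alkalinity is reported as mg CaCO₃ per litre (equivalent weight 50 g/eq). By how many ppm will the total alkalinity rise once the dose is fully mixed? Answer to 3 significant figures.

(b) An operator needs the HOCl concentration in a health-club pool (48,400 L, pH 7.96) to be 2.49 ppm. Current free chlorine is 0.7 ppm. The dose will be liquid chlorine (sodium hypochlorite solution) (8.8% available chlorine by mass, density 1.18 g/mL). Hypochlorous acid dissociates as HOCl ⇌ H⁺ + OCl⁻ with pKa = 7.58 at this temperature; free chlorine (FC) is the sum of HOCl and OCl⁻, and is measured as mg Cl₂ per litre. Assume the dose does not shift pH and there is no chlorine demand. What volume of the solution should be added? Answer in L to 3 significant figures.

(a) 23.1 ppm; (b) 3.62 L

(a) Volume: 163,000 US gal × 3.785 L/gal = 616,955 L.
(a) Moles of NaHCO₃: 23,900 g ÷ 84 g/mol = 284.5 mol → 284.5 eq of alkalinity.
(a) As CaCO₃: 284.5 eq × 50 g/eq = 14,230 g.
(a) Rise: 14,230 g / 616,955 L × 1000 = 23.06 mg/L.

(b) [OCl⁻]/[HOCl] = 10^(pH − pKa) = 10^(7.96 − 7.58) = 2.399; fraction as HOCl = 1/(1 + 2.399) = 0.2942.
(b) Free chlorine required for 2.49 ppm HOCl: 2.49 / 0.2942 = 8.463 ppm.
(b) FC to add: 8.463 − 0.7 = 7.763 mg/L as Cl₂.
(b) Cl₂ equivalent: 7.763 mg/L × 48,400 L = 375.7 g.
(b) Product at 8.8% available Cl: 375.7 / 0.088 = 4270 g.
(b) Volume: 4270 g ÷ 1.18 g/mL = 3618 mL.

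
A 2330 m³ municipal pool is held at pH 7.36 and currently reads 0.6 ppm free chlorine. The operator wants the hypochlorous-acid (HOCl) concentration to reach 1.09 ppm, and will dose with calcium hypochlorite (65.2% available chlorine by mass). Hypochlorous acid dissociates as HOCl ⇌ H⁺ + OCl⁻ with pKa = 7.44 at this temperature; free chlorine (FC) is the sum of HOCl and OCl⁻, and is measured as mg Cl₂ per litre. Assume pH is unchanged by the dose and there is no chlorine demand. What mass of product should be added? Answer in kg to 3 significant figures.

4.99 kg

Volume: 2330 m³ = 2,330,000 L.
[OCl⁻]/[HOCl] = 10^(pH − pKa) = 10^(7.36 − 7.44) = 0.8318; fraction as HOCl = 1/(1 + 0.8318) = 0.5459.
Free chlorine required for 1.09 ppm HOCl: 1.09 / 0.5459 = 1.997 ppm.
FC to add: 1.997 − 0.6 = 1.397 mg/L as Cl₂.
Cl₂ equivalent: 1.397 mg/L × 2,330,000 L = 3254 g.
Product at 65.2% available Cl: 3254 / 0.652 = 4991 g.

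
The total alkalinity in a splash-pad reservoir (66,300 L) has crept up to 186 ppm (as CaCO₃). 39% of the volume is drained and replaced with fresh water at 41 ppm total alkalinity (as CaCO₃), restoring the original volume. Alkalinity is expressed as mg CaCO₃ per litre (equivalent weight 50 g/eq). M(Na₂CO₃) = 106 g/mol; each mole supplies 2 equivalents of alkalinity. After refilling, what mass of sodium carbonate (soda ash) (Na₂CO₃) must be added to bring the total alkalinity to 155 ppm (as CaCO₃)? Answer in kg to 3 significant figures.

After draining 39% and refilling: 186 × 0.61 + 41 × 0.39 = 129.45 ppm.
Deficit to target: 155 − 129.45 = 25.55 mg/L.
As CaCO₃: 25.55 mg/L × 66,300 L = 1694 g; ÷ 50 g/eq ÷ 2 = 16.94 mol Na₂CO₃.
Mass: 16.94 × 106 = 1796 g.

1.80 kg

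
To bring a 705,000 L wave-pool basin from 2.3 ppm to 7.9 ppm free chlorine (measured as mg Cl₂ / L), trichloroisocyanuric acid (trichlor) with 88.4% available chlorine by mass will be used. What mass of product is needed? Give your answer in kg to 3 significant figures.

4.47 kg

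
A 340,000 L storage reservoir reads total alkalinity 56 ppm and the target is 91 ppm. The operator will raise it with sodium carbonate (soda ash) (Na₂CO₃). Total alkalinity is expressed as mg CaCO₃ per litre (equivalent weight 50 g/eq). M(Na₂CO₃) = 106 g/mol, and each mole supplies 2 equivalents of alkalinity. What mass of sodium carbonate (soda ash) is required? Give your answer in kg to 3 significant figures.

Alkalinity to add: (91 − 56) = 35 mg/L as CaCO₃ × 340,000 L = 11,900 g as CaCO₃.
Equivalents: 11,900 g ÷ 50 g/eq = 238 eq.
Each mole of Na₂CO₃ supplies 2 eq, so 238 / 2 = 119 mol.
Mass: 119 mol × 106 g/mol = 12,610 g.

12.6 kg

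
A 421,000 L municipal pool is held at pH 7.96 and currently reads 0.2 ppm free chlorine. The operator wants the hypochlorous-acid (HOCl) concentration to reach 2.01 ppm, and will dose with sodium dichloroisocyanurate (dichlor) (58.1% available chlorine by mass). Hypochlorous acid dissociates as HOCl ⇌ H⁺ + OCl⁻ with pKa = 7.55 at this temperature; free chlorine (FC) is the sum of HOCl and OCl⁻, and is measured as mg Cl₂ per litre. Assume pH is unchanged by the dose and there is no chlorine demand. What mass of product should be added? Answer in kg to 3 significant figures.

5.06 kg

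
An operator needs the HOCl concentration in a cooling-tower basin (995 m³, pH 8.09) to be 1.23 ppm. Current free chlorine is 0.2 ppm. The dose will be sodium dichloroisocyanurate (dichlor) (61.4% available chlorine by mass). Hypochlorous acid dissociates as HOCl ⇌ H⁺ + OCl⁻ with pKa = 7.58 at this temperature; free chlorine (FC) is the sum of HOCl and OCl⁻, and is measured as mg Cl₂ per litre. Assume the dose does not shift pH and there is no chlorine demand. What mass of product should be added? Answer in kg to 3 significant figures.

8.12 kg

Volume: 995 m³ = 995,000 L.
[OCl⁻]/[HOCl] = 10^(pH − pKa) = 10^(8.09 − 7.58) = 3.236; fraction as HOCl = 1/(1 + 3.236) = 0.2361.
Free chlorine required for 1.23 ppm HOCl: 1.23 / 0.2361 = 5.21 ppm.
FC to add: 5.21 − 0.2 = 5.01 mg/L as Cl₂.
Cl₂ equivalent: 5.01 mg/L × 995,000 L = 4985 g.
Product at 61.4% available Cl: 4985 / 0.614 = 8119 g.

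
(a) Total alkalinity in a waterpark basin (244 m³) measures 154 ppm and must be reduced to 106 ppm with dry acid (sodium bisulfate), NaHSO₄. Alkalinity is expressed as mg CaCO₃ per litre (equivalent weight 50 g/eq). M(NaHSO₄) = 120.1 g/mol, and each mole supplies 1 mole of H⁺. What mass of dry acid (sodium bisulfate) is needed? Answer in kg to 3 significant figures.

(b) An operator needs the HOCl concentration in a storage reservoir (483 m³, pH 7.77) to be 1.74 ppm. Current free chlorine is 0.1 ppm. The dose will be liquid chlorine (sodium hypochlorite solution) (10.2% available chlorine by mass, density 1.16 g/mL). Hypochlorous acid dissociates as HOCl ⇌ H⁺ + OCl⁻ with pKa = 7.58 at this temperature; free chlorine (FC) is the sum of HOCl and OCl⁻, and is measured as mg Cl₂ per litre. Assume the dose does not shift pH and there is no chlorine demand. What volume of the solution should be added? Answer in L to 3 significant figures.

(a) Volume: 244 m³ = 244,000 L.
(a) Alkalinity to neutralize: (154 − 106) = 48 mg/L as CaCO₃ × 244,000 L = 11,710 g as CaCO₃.
(a) Equivalents of H⁺ required: 11,710 ÷ 50 g/eq = 234.2 eq = 234.2 mol NaHSO₄.
(a) Mass of NaHSO₄: 234.2 × 120.1 = 28,130 g.

(b) Volume: 483 m³ = 483,000 L.
(b) [OCl⁻]/[HOCl] = 10^(pH − pKa) = 10^(7.77 − 7.58) = 1.549; fraction as HOCl = 1/(1 + 1.549) = 0.3923.
(b) Free chlorine required for 1.74 ppm HOCl: 1.74 / 0.3923 = 4.435 ppm.
(b) FC to add: 4.435 − 0.1 = 4.335 mg/L as Cl₂.
(b) Cl₂ equivalent: 4.335 mg/L × 483,000 L = 2094 g.
(b) Product at 10.2% available Cl: 2094 / 0.102 = 20,530 g.
(b) Volume: 20,530 g ÷ 1.16 g/mL = 17,700 mL.

(a) 28.1 kg; (b) 17.7 L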